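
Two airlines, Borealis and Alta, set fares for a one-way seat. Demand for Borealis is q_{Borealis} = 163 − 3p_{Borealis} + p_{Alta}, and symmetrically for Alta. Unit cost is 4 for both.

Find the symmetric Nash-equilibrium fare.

35

Borealis's profit: π = (p_{Borealis} − 4)(163 − 3p_{Borealis} + p_{Alta}).
∂π/∂p_{Borealis} = 175 − 6p_{Borealis} + p_{Alta} = 0 ⇒ p_{Borealis} = 175/6 + (1/6)p_{Alta}.
By symmetry p_{Alta} = p_{Borealis}; substituting into the reaction function, (5/6)p_{Borealis} = 175/6 and p_{Borealis} = 35.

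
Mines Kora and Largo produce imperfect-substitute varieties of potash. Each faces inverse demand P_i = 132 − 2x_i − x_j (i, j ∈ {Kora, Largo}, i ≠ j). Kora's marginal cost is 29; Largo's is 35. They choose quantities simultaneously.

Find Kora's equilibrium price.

71

Mine Kora's profit: π = x_{Kora}(132 − 2x_{Kora} − x_{Largo}) − 29x_{Kora}.
∂π/∂x_{Kora} = 103 − 4x_{Kora} − x_{Largo} = 0 ⇒ x_{Kora} = 25.75 − 0.25x_{Largo}.
Similarly x_{Largo} = 24.25 − 0.25x_{Kora}.
Plugging x_{Largo} into Kora's best response: x_{Kora} = 25.75 − 0.25(24.25 − 0.25x_{Kora}) ⇒ 0.9375x_{Kora} = 19.6875, so x_{Kora} = 21.
Then x_{Largo} = 24.25 − 0.25·21 = 19.
P_{Kora} = 132 − 2·21 − 19 = 71.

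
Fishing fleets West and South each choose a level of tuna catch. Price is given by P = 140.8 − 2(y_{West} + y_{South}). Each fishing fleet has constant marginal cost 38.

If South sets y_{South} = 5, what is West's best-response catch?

23.2

Fishing fleet West's profit: π = y_{West}(140.8 − 2(y_{West} + y_{South})) − 38y_{West}.
∂π/∂y_{West} = 102.8 − 4y_{West} − 2y_{South} = 0, so y_{West} = 25.7 − 0.5y_{South}.
At y_{South} = 5: y_{West} = 25.7 − 0.5·5 = 23.2.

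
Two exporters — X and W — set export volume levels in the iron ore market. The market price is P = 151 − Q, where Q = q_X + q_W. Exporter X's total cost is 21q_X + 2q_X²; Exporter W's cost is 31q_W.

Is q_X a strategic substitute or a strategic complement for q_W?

Exporter X's profit: π = q_X(151 − (q_X + q_W)) − 21q_X − 2q_X².
∂π/∂q_X = 130 − 6q_X − q_W = 0, so q_X = 65/3 − (1/6)q_W.
The best-response slope dq_X/dq_W = −1/6 < 0: the reaction function is downward-sloping, so the choices are strategic substitutes.

strategic substitutes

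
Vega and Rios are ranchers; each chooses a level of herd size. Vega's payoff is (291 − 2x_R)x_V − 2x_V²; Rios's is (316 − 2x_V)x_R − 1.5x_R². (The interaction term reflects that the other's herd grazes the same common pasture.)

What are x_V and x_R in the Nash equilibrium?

Expanding Vega's payoff: 291x_V − 2x_Rx_V − 2x_V².
∂π/∂x_V = 291 − 2x_R − 4x_V = 0, so x_V = 72.75 − 0.5x_R.
Likewise for Rios: x_R = 316/3 − (2/3)x_V.
Plugging x_R into Vega's best response: x_V = 72.75 − 0.5(316/3 − (2/3)x_V) ⇒ (2/3)x_V = 241/12, so x_V = 30.125.
Then x_R = 316/3 − (2/3)·30.125 = 85.25.

30.125, 85.25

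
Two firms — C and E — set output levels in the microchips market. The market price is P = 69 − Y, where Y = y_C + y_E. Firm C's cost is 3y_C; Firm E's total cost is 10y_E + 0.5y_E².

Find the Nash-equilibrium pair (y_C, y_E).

27.8, 10.4

Firm C's profit: π = y_C(69 − (y_C + y_E)) − 3y_C.
∂π/∂y_C = 66 − 2y_C − y_E = 0, so y_C = 33 − 0.5y_E.
For E: ∂π/∂y_E = 59 − 3y_E − y_C = 0 ⇒ y_E = 59/3 − (1/3)y_C.
Solving the two reaction functions simultaneously: (1 − (−0.5)(−1/3))y_C = 33 − 0.5·(59/3), so (5/6)y_C = 139/6 and y_C = 27.8.
Then y_E = 59/3 − (1/3)·27.8 = 10.4.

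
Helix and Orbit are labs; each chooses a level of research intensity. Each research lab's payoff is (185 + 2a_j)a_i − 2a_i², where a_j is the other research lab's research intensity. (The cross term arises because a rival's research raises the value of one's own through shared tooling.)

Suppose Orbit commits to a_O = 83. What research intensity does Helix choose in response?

87.75

Helix's payoff is (185 + 2a_O)a_H − 2a_H².
∂π/∂a_H = 185 + 2a_O − 4a_H = 0, so a_H = 46.25 + 0.5a_O.
At a_O = 83: a_H = 46.25 + 0.5·83 = 87.75.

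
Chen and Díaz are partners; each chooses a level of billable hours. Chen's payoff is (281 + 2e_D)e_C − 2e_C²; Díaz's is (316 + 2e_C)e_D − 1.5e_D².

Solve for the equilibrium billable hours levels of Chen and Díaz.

Expanding Chen's payoff: 281e_C + 2e_De_C − 2e_C².
∂π/∂e_C = 281 + 2e_D − 4e_C = 0, so e_C = 70.25 + 0.5e_D.
Likewise for Díaz: e_D = 316/3 + (2/3)e_C.
Solving the two reaction functions simultaneously: (1 − (0.5)(2/3))e_C = 70.25 + 0.5·(316/3), so (2/3)e_C = 1475/12 and e_C = 184.375.
Then e_D = 316/3 + (2/3)·184.375 = 228.25.

184.375, 228.25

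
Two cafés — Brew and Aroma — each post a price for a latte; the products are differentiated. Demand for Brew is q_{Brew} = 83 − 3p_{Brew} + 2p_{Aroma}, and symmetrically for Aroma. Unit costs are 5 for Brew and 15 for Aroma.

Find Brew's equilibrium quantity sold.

64.125

Brew's profit: π = (p_{Brew} − 5)(83 − 3p_{Brew} + 2p_{Aroma}).
∂π/∂p_{Brew} = 98 − 6p_{Brew} + 2p_{Aroma} = 0 ⇒ p_{Brew} = 49/3 + (1/3)p_{Aroma}.
Similarly p_{Aroma} = 64/3 + (1/3)p_{Brew}.
Solving the two reaction functions simultaneously: (1 − (1/3)(1/3))p_{Brew} = 49/3 + (1/3)·(64/3), so (8/9)p_{Brew} = 211/9 and p_{Brew} = 26.375.
Then p_{Aroma} = 64/3 + (1/3)·26.375 = 30.125.
q_{Brew} = 83 − 3·26.375 + 2·30.125 = 64.125.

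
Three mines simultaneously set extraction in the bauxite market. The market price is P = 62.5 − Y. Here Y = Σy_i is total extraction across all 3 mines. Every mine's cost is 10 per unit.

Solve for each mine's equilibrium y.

13.125

A representative mine's profit is π_i = y_i(62.5 − Y) − 10y_i, with Y = y_i + Σ_{j≠i} y_j.
First-order condition: 52.5 − 2y_i − Σ_{j≠i} y_j = 0.
Imposing symmetry (y_j = y for all j) turns Σ_{j≠i} y_j into 2y, so 52.5 = 4y and y = 13.125.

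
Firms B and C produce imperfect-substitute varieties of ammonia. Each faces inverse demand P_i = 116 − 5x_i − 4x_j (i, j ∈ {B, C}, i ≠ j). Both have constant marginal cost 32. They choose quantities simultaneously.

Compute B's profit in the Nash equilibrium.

180

Firm B's profit: π = x_B(116 − 5x_B − 4x_C) − 32x_B.
∂π/∂x_B = 84 − 10x_B − 4x_C = 0 ⇒ x_B = 8.4 − 0.4x_C.
The game is symmetric, so in equilibrium x_C = x_B: the reaction function gives 1.4x_B = 8.4, hence x_B = 6.
P_B = 116 − 5·6 − 4·6 = 62.
Profit = (62 − 32)·6 = 180.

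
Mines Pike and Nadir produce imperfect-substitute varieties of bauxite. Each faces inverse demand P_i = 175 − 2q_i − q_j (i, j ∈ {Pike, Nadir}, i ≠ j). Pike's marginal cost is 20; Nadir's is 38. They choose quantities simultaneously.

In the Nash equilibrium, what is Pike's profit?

2073.68

Mine Pike's profit: π = q_{Pike}(175 − 2q_{Pike} − q_{Nadir}) − 20q_{Pike}.
∂π/∂q_{Pike} = 155 − 4q_{Pike} − q_{Nadir} = 0 ⇒ q_{Pike} = 38.75 − 0.25q_{Nadir}.
Similarly q_{Nadir} = 34.25 − 0.25q_{Pike}.
Substituting the second reaction function into the first: q_{Pike} = 38.75 − 0.25(34.25 − 0.25q_{Pike}), which gives 0.9375q_{Pike} = 30.1875 ⇒ q_{Pike} = 32.2.
Then q_{Nadir} = 34.25 − 0.25·32.2 = 26.2.
P_{Pike} = 175 − 2·32.2 − 26.2 = 84.4.
Profit = (84.4 − 20)·32.2 = 2073.68.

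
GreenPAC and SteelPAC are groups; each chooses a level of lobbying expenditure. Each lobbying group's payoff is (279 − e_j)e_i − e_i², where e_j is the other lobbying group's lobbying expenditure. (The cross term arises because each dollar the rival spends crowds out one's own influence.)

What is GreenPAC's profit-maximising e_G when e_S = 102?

88.5

GreenPAC's payoff is (279 − e_S)e_G − e_G².
∂π/∂e_G = 279 − e_S − 2e_G = 0, so e_G = 139.5 − 0.5e_S.
At e_S = 102: e_G = 139.5 − 0.5·102 = 88.5.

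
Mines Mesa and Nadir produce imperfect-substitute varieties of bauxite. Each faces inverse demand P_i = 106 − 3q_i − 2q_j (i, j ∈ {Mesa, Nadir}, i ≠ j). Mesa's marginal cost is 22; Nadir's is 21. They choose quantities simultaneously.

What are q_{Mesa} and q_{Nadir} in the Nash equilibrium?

10.4375, 10.6875

Mine Mesa's profit: π = q_{Mesa}(106 − 3q_{Mesa} − 2q_{Nadir}) − 22q_{Mesa}.
∂π/∂q_{Mesa} = 84 − 6q_{Mesa} − 2q_{Nadir} = 0 ⇒ q_{Mesa} = 14 − (1/3)q_{Nadir}.
Similarly q_{Nadir} = 85/6 − (1/3)q_{Mesa}.
Substituting the second reaction function into the first: q_{Mesa} = 14 − (1/3)(85/6 − (1/3)q_{Mesa}), which gives (8/9)q_{Mesa} = 167/18 ⇒ q_{Mesa} = 10.4375.
Then q_{Nadir} = 85/6 − (1/3)·10.4375 = 10.6875.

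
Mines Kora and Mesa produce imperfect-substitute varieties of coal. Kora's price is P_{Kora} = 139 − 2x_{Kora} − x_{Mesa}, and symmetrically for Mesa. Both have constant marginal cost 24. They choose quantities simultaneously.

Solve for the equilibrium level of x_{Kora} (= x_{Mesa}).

Mine Kora's profit: π = x_{Kora}(139 − 2x_{Kora} − x_{Mesa}) − 24x_{Kora}.
∂π/∂x_{Kora} = 115 − 4x_{Kora} − x_{Mesa} = 0 ⇒ x_{Kora} = 28.75 − 0.25x_{Mesa}.
The game is symmetric, so in equilibrium x_{Mesa} = x_{Kora}: the reaction function gives 1.25x_{Kora} = 28.75, hence x_{Kora} = 23.

23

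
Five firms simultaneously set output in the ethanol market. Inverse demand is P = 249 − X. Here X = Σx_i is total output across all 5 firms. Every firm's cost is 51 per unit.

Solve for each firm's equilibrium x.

A representative firm's profit is π_i = x_i(249 − X) − 51x_i, with X = x_i + Σ_{j≠i} x_j.
First-order condition: 198 − 2x_i − Σ_{j≠i} x_j = 0.
With identical firms, set every x_j = x: then 198 − 2x − 4x = 0, i.e. x = 198/6 = 33.

33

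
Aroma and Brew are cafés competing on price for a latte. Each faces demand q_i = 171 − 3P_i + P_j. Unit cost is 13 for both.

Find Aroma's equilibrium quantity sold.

87

Aroma's profit: π = (P_{Aroma} − 13)(171 − 3P_{Aroma} + P_{Brew}).
∂π/∂P_{Aroma} = 210 − 6P_{Aroma} + P_{Brew} = 0 ⇒ P_{Aroma} = 35 + (1/6)P_{Brew}.
Setting P_{Aroma} = P_{Brew} in the reaction function: P_{Aroma} = 35 + (1/6)P_{Aroma}, so P_{Aroma} = 35 / (5/6) = 42.
q_{Aroma} = 171 − 3·42 + 42 = 87.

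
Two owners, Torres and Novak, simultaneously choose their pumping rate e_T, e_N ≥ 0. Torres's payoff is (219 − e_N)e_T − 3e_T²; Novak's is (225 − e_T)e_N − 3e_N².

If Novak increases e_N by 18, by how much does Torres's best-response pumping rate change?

Expanding Torres's payoff: 219e_T − e_Ne_T − 3e_T².
∂π/∂e_T = 219 − e_N − 6e_T = 0, so e_T = 36.5 − (1/6)e_N.
The reaction-function slope is −1/6, so an 18-unit rise in e_N moves e_T by −1/6 × 18 = −3. Torres's best response falls — the actions are strategic substitutes.

-3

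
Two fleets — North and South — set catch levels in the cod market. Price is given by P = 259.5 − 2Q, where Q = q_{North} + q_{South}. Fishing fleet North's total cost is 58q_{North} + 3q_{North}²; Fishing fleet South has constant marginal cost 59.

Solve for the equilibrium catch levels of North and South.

Fishing fleet North's profit: π = q_{North}(259.5 − 2(q_{North} + q_{South})) − 58q_{North} − 3q_{North}².
∂π/∂q_{North} = 201.5 − 10q_{North} − 2q_{South} = 0, so q_{North} = 20.15 − 0.2q_{South}.
For South: ∂π/∂q_{South} = 200.5 − 4q_{South} − 2q_{North} = 0 ⇒ q_{South} = 50.125 − 0.5q_{North}.
Substituting the second reaction function into the first: q_{North} = 20.15 − 0.2(50.125 − 0.5q_{North}), which gives 0.9q_{North} = 10.125 ⇒ q_{North} = 11.25.
Then q_{South} = 50.125 − 0.5·11.25 = 44.5.

11.25, 44.5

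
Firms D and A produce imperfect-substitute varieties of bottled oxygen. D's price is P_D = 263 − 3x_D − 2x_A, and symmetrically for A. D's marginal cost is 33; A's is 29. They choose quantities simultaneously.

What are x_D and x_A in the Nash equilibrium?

28.5, 29.5

Firm D's profit: π = x_D(263 − 3x_D − 2x_A) − 33x_D.
∂π/∂x_D = 230 − 6x_D − 2x_A = 0 ⇒ x_D = 115/3 − (1/3)x_A.
Similarly x_A = 39 − (1/3)x_D.
Substituting the second reaction function into the first: x_D = 115/3 − (1/3)(39 − (1/3)x_D), which gives (8/9)x_D = 76/3 ⇒ x_D = 28.5.
Then x_A = 39 − (1/3)·28.5 = 29.5.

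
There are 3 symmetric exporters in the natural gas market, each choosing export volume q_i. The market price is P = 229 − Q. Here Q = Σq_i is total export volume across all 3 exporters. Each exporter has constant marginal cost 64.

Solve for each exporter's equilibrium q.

41.25

A representative exporter's profit is π_i = q_i(229 − Q) − 64q_i, with Q = q_i + Σ_{j≠i} q_j.
First-order condition: 165 − 2q_i − Σ_{j≠i} q_j = 0.
In a symmetric equilibrium every exporter chooses the same q, so Σ_{j≠i} q_j = 2q. The condition becomes 165 − 4q = 0, giving q = 165/4 = 41.25.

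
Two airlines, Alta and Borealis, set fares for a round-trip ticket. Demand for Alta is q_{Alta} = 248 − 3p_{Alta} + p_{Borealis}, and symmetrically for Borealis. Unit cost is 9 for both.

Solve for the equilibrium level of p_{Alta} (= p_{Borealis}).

55

Alta's profit: π = (p_{Alta} − 9)(248 − 3p_{Alta} + p_{Borealis}).
∂π/∂p_{Alta} = 275 − 6p_{Alta} + p_{Borealis} = 0 ⇒ p_{Alta} = 275/6 + (1/6)p_{Borealis}.
By symmetry p_{Borealis} = p_{Alta}; substituting into the reaction function, (5/6)p_{Alta} = 275/6 and p_{Alta} = 55.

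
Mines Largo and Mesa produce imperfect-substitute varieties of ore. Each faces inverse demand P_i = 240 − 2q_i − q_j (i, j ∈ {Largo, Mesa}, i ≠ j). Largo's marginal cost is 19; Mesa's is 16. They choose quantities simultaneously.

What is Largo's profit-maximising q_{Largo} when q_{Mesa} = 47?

43.5

Mine Largo's profit: π = q_{Largo}(240 − 2q_{Largo} − q_{Mesa}) − 19q_{Largo}.
∂π/∂q_{Largo} = 221 − 4q_{Largo} − q_{Mesa} = 0 ⇒ q_{Largo} = 55.25 − 0.25q_{Mesa}.
At q_{Mesa} = 47: q_{Largo} = 55.25 − 0.25·47 = 43.5.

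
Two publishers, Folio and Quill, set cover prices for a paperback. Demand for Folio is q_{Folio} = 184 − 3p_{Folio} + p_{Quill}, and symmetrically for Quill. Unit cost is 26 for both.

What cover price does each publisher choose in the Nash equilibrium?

52.4

Folio's profit: π = (p_{Folio} − 26)(184 − 3p_{Folio} + p_{Quill}).
∂π/∂p_{Folio} = 262 − 6p_{Folio} + p_{Quill} = 0 ⇒ p_{Folio} = 131/3 + (1/6)p_{Quill}.
The game is symmetric, so in equilibrium p_{Quill} = p_{Folio}: the reaction function gives (5/6)p_{Folio} = 131/3, hence p_{Folio} = 52.4.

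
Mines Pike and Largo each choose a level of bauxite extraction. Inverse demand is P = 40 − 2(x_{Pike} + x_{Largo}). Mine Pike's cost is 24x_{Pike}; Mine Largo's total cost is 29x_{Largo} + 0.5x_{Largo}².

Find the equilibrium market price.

31.25

Mine Pike's profit: π = x_{Pike}(40 − 2(x_{Pike} + x_{Largo})) − 24x_{Pike}.
∂π/∂x_{Pike} = 16 − 4x_{Pike} − 2x_{Largo} = 0, so x_{Pike} = 4 − 0.5x_{Largo}.
For Largo: ∂π/∂x_{Largo} = 11 − 5x_{Largo} − 2x_{Pike} = 0 ⇒ x_{Largo} = 2.2 − 0.4x_{Pike}.
Solving the two reaction functions simultaneously: (1 − (−0.5)(−0.4))x_{Pike} = 4 − 0.5·2.2, so 0.8x_{Pike} = 2.9 and x_{Pike} = 3.625.
Then x_{Largo} = 2.2 − 0.4·3.625 = 0.75.
Equilibrium price: P = 40 − 2·4.375 = 31.25.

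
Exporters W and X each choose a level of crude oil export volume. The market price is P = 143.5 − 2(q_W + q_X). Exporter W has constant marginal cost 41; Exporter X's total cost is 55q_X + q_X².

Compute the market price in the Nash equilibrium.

84.8

Exporter W's profit: π = q_W(143.5 − 2(q_W + q_X)) − 41q_W.
∂π/∂q_W = 102.5 − 4q_W − 2q_X = 0, so q_W = 25.625 − 0.5q_X.
For X: ∂π/∂q_X = 88.5 − 6q_X − 2q_W = 0 ⇒ q_X = 14.75 − (1/3)q_W.
Plugging q_X into W's best response: q_W = 25.625 − 0.5(14.75 − (1/3)q_W) ⇒ (5/6)q_W = 18.25, so q_W = 21.9.
Then q_X = 14.75 − (1/3)·21.9 = 7.45.
Equilibrium price: P = 143.5 − 2·29.35 = 84.8.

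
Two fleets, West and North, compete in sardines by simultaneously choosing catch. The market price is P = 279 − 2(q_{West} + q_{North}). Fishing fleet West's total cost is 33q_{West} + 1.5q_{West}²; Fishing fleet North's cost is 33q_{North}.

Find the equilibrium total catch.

71.75

Fishing fleet West's profit: π = q_{West}(279 − 2(q_{West} + q_{North})) − 33q_{West} − 1.5q_{West}².
∂π/∂q_{West} = 246 − 7q_{West} − 2q_{North} = 0, so q_{West} = 246/7 − (2/7)q_{North}.
For North: ∂π/∂q_{North} = 246 − 4q_{North} − 2q_{West} = 0 ⇒ q_{North} = 61.5 − 0.5q_{West}.
Substituting the second reaction function into the first: q_{West} = 246/7 − (2/7)(61.5 − 0.5q_{West}), which gives (6/7)q_{West} = 123/7 ⇒ q_{West} = 20.5.
Then q_{North} = 61.5 − 0.5·20.5 = 51.25.
Total catch: 20.5 + 51.25 = 71.75.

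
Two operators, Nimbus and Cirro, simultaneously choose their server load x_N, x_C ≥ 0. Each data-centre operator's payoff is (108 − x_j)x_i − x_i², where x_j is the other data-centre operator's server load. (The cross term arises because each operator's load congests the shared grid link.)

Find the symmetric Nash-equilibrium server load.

Nimbus's payoff is (108 − x_C)x_N − x_N².
∂π/∂x_N = 108 − x_C − 2x_N = 0, so x_N = 54 − 0.5x_C.
The game is symmetric, so in equilibrium x_C = x_N: the reaction function gives 1.5x_N = 54, hence x_N = 36.

36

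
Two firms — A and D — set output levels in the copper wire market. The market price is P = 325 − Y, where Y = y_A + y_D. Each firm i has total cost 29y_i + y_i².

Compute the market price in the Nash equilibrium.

206.6

Firm A's profit: π = y_A(325 − (y_A + y_D)) − 29y_A − y_A².
∂π/∂y_A = 296 − 4y_A − y_D = 0, so y_A = 74 − 0.25y_D.
The game is symmetric, so in equilibrium y_D = y_A: the reaction function gives 1.25y_A = 74, hence y_A = 59.2.
Equilibrium price: P = 325 − 118.4 = 206.6.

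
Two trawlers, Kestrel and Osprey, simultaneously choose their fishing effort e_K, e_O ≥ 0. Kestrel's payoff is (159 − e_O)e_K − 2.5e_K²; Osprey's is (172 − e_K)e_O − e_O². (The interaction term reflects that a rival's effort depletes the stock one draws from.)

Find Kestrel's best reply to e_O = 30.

25.8

Expanding Kestrel's payoff: 159e_K − e_Oe_K − 2.5e_K².
∂π/∂e_K = 159 − e_O − 5e_K = 0, so e_K = 31.8 − 0.2e_O.
At e_O = 30: e_K = 31.8 − 0.2·30 = 25.8.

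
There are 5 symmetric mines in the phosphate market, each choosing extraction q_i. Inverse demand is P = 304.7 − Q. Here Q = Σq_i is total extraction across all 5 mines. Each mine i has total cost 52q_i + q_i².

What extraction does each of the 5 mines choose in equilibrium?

31.5875

A representative mine's profit is π_i = q_i(304.7 − Q) − 52q_i − q_i², with Q = q_i + Σ_{j≠i} q_j.
First-order condition: 252.7 − 4q_i − Σ_{j≠i} q_j = 0.
With identical mines, set every q_j = q: then 252.7 − 4q − 4q = 0, i.e. q = 252.7/8 = 31.5875.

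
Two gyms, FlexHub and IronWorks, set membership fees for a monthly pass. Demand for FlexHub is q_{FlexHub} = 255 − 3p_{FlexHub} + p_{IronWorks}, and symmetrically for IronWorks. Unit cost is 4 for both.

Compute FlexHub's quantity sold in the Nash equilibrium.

FlexHub's profit: π = (p_{FlexHub} − 4)(255 − 3p_{FlexHub} + p_{IronWorks}).
∂π/∂p_{FlexHub} = 267 − 6p_{FlexHub} + p_{IronWorks} = 0 ⇒ p_{FlexHub} = 44.5 + (1/6)p_{IronWorks}.
The game is symmetric, so in equilibrium p_{IronWorks} = p_{FlexHub}: the reaction function gives (5/6)p_{FlexHub} = 44.5, hence p_{FlexHub} = 53.4.
q_{FlexHub} = 255 − 3·53.4 + 53.4 = 148.2.

148.2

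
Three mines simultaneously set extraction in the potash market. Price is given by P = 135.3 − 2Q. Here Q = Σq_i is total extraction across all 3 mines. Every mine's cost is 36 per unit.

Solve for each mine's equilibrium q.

12.4125

A representative mine's profit is π_i = q_i(135.3 − 2Q) − 36q_i, with Q = q_i + Σ_{j≠i} q_j.
First-order condition: 99.3 − 4q_i − 2Σ_{j≠i} q_j = 0.
Imposing symmetry (q_j = q for all j) turns Σ_{j≠i} q_j into 2q, so 99.3 = 8q and q = 12.4125.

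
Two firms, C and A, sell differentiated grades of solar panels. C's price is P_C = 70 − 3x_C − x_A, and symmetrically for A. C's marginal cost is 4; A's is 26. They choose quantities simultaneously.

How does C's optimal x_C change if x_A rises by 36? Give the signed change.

-6

Firm C's profit: π = x_C(70 − 3x_C − x_A) − 4x_C.
∂π/∂x_C = 66 − 6x_C − x_A = 0 ⇒ x_C = 11 − (1/6)x_A.
The reaction-function slope is −1/6, so a 36-unit rise in x_A moves x_C by −1/6 × 36 = −6. C's best response falls — the actions are strategic substitutes.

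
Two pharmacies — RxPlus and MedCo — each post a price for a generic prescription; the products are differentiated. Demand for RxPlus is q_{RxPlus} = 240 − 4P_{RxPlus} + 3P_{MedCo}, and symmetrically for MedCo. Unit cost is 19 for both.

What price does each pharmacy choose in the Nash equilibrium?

RxPlus's profit: π = (P_{RxPlus} − 19)(240 − 4P_{RxPlus} + 3P_{MedCo}).
∂π/∂P_{RxPlus} = 316 − 8P_{RxPlus} + 3P_{MedCo} = 0 ⇒ P_{RxPlus} = 39.5 + 0.375P_{MedCo}.
Setting P_{RxPlus} = P_{MedCo} in the reaction function: P_{RxPlus} = 39.5 + 0.375P_{RxPlus}, so P_{RxPlus} = 39.5 / 0.625 = 63.2.

63.2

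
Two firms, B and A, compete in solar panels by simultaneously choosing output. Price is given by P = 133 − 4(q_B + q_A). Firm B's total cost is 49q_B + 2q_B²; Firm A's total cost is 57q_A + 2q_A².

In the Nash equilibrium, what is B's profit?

Firm B's profit: π = q_B(133 − 4(q_B + q_A)) − 49q_B − 2q_B².
∂π/∂q_B = 84 − 12q_B − 4q_A = 0, so q_B = 7 − (1/3)q_A.
By the same steps for A: q_A = 19/3 − (1/3)q_B.
Solving the two reaction functions simultaneously: (1 − (−1/3)(−1/3))q_B = 7 − (1/3)·(19/3), so (8/9)q_B = 44/9 and q_B = 5.5.
Then q_A = 19/3 − (1/3)·5.5 = 4.5.
Price P = 133 − 4·10 = 93.
B's profit: (93 − 49)·5.5 − 2(5.5)² = 181.5.

181.5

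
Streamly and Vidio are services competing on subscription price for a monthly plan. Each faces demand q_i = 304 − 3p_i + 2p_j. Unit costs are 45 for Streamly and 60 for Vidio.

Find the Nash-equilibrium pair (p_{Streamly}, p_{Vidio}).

Streamly's profit: π = (p_{Streamly} − 45)(304 − 3p_{Streamly} + 2p_{Vidio}).
∂π/∂p_{Streamly} = 439 − 6p_{Streamly} + 2p_{Vidio} = 0 ⇒ p_{Streamly} = 439/6 + (1/3)p_{Vidio}.
Similarly p_{Vidio} = 242/3 + (1/3)p_{Streamly}.
Solving the two reaction functions simultaneously: (1 − (1/3)(1/3))p_{Streamly} = 439/6 + (1/3)·(242/3), so (8/9)p_{Streamly} = 1801/18 and p_{Streamly} = 112.5625.
Then p_{Vidio} = 242/3 + (1/3)·112.5625 = 118.1875.

112.5625, 118.1875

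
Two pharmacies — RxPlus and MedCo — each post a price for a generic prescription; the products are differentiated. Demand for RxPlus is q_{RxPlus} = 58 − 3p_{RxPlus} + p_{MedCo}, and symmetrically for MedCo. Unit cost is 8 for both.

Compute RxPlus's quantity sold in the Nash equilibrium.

RxPlus's profit: π = (p_{RxPlus} − 8)(58 − 3p_{RxPlus} + p_{MedCo}).
∂π/∂p_{RxPlus} = 82 − 6p_{RxPlus} + p_{MedCo} = 0 ⇒ p_{RxPlus} = 41/3 + (1/6)p_{MedCo}.
By symmetry p_{MedCo} = p_{RxPlus}; substituting into the reaction function, (5/6)p_{RxPlus} = 41/3 and p_{RxPlus} = 16.4.
q_{RxPlus} = 58 − 3·16.4 + 16.4 = 25.2.

25.2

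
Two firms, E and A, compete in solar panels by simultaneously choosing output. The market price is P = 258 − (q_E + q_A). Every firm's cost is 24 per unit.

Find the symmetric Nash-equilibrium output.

Firm E's profit: π = q_E(258 − (q_E + q_A)) − 24q_E.
∂π/∂q_E = 234 − 2q_E − q_A = 0, so q_E = 117 − 0.5q_A.
The game is symmetric, so in equilibrium q_A = q_E: the reaction function gives 1.5q_E = 117, hence q_E = 78.

78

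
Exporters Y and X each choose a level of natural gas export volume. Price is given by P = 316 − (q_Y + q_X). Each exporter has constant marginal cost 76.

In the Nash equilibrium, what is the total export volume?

160

Exporter Y's profit: π = q_Y(316 − (q_Y + q_X)) − 76q_Y.
∂π/∂q_Y = 240 − 2q_Y − q_X = 0, so q_Y = 120 − 0.5q_X.
By symmetry q_X = q_Y; substituting into the reaction function, 1.5q_Y = 120 and q_Y = 80.
Total export volume: 80 + 80 = 160.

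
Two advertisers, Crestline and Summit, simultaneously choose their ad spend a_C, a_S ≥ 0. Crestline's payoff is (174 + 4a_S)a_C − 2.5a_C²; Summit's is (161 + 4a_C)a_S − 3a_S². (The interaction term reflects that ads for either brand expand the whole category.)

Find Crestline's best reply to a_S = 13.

Expanding Crestline's payoff: 174a_C + 4a_Sa_C − 2.5a_C².
∂π/∂a_C = 174 + 4a_S − 5a_C = 0, so a_C = 34.8 + 0.8a_S.
At a_S = 13: a_C = 34.8 + 0.8·13 = 45.2.

45.2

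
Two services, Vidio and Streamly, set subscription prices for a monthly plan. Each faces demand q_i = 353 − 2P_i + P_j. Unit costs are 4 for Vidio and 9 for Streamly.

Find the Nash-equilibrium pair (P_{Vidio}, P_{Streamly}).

Vidio's profit: π = (P_{Vidio} − 4)(353 − 2P_{Vidio} + P_{Streamly}).
∂π/∂P_{Vidio} = 361 − 4P_{Vidio} + P_{Streamly} = 0 ⇒ P_{Vidio} = 90.25 + 0.25P_{Streamly}.
Similarly P_{Streamly} = 92.75 + 0.25P_{Vidio}.
Plugging P_{Streamly} into Vidio's best response: P_{Vidio} = 90.25 + 0.25(92.75 + 0.25P_{Vidio}) ⇒ 0.9375P_{Vidio} = 113.4375, so P_{Vidio} = 121.
Then P_{Streamly} = 92.75 + 0.25·121 = 123.

121, 123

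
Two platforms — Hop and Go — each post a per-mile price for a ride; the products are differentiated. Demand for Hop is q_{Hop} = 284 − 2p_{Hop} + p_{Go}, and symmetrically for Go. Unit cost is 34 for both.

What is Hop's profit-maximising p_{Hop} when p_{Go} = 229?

145.25

Hop's profit: π = (p_{Hop} − 34)(284 − 2p_{Hop} + p_{Go}).
∂π/∂p_{Hop} = 352 − 4p_{Hop} + p_{Go} = 0 ⇒ p_{Hop} = 88 + 0.25p_{Go}.
At p_{Go} = 229: p_{Hop} = 88 + 0.25·229 = 145.25.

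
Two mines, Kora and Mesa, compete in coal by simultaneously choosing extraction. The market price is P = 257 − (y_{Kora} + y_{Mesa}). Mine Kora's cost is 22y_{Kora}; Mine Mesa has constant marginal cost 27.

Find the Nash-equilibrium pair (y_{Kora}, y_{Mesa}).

80, 75

Mine Kora's profit: π = y_{Kora}(257 − (y_{Kora} + y_{Mesa})) − 22y_{Kora}.
∂π/∂y_{Kora} = 235 − 2y_{Kora} − y_{Mesa} = 0, so y_{Kora} = 117.5 − 0.5y_{Mesa}.
By the same steps for Mesa: y_{Mesa} = 115 − 0.5y_{Kora}.
Plugging y_{Mesa} into Kora's best response: y_{Kora} = 117.5 − 0.5(115 − 0.5y_{Kora}) ⇒ 0.75y_{Kora} = 60, so y_{Kora} = 80.
Then y_{Mesa} = 115 − 0.5·80 = 75.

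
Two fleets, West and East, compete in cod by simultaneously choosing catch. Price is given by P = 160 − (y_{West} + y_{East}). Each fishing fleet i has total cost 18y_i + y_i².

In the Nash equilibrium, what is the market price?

Fishing fleet West's profit: π = y_{West}(160 − (y_{West} + y_{East})) − 18y_{West} − y_{West}².
∂π/∂y_{West} = 142 − 4y_{West} − y_{East} = 0, so y_{West} = 35.5 − 0.25y_{East}.
Setting y_{West} = y_{East} in the reaction function: y_{West} = 35.5 − 0.25y_{West}, so y_{West} = 35.5 / 1.25 = 28.4.
Equilibrium price: P = 160 − 56.8 = 103.2.

103.2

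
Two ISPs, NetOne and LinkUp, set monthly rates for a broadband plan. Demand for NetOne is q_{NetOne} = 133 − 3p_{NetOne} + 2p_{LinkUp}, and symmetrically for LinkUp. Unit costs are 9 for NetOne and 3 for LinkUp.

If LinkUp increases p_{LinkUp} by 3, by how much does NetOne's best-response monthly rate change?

1

NetOne's profit: π = (p_{NetOne} − 9)(133 − 3p_{NetOne} + 2p_{LinkUp}).
∂π/∂p_{NetOne} = 160 − 6p_{NetOne} + 2p_{LinkUp} = 0 ⇒ p_{NetOne} = 80/3 + (1/3)p_{LinkUp}.
The reaction-function slope is 1/3, so a 3-unit rise in p_{LinkUp} moves p_{NetOne} by 1/3 × 3 = 1. NetOne's best response rises — the actions are strategic complements.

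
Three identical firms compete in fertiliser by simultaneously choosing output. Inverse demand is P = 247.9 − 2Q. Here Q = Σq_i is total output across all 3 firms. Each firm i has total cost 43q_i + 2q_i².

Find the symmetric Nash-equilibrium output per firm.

A representative firm's profit is π_i = q_i(247.9 − 2Q) − 43q_i − 2q_i², with Q = q_i + Σ_{j≠i} q_j.
First-order condition: 204.9 − 8q_i − 2Σ_{j≠i} q_j = 0.
With identical firms, set every q_j = q: then 204.9 − 8q − 4q = 0, i.e. q = 204.9/12 = 17.075.

17.075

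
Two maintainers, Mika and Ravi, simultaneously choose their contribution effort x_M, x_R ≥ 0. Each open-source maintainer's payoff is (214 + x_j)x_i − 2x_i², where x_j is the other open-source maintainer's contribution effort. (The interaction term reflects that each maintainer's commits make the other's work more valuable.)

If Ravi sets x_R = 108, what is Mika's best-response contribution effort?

Mika's payoff is (214 + x_R)x_M − 2x_M².
∂π/∂x_M = 214 + x_R − 4x_M = 0, so x_M = 53.5 + 0.25x_R.
At x_R = 108: x_M = 53.5 + 0.25·108 = 80.5.

80.5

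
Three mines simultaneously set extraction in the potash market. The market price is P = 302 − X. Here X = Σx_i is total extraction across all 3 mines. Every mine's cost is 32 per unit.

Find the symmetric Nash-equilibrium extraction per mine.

A representative mine's profit is π_i = x_i(302 − X) − 32x_i, with X = x_i + Σ_{j≠i} x_j.
First-order condition: 270 − 2x_i − Σ_{j≠i} x_j = 0.
Imposing symmetry (x_j = x for all j) turns Σ_{j≠i} x_j into 2x, so 270 = 4x and x = 67.5.

67.5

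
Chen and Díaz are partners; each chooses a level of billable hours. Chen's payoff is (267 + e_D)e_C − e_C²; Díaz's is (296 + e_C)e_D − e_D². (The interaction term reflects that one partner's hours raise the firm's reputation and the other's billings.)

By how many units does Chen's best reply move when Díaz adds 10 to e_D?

5

Expanding Chen's payoff: 267e_C + e_De_C − e_C².
∂π/∂e_C = 267 + e_D − 2e_C = 0, so e_C = 133.5 + 0.5e_D.
The reaction-function slope is 0.5, so a 10-unit rise in e_D moves e_C by 0.5 × 10 = 5. Chen's best response rises — the actions are strategic complements.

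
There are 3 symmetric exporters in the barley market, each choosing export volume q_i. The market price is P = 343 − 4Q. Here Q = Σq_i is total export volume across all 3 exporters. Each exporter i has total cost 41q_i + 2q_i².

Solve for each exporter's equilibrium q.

15.1

A representative exporter's profit is π_i = q_i(343 − 4Q) − 41q_i − 2q_i², with Q = q_i + Σ_{j≠i} q_j.
First-order condition: 302 − 12q_i − 4Σ_{j≠i} q_j = 0.
Imposing symmetry (q_j = q for all j) turns Σ_{j≠i} q_j into 2q, so 302 = 20q and q = 15.1.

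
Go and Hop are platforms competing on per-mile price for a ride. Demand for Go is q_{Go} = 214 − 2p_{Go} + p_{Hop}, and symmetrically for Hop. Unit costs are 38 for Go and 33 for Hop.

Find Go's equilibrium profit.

6728

Go's profit: π = (p_{Go} − 38)(214 − 2p_{Go} + p_{Hop}).
∂π/∂p_{Go} = 290 − 4p_{Go} + p_{Hop} = 0 ⇒ p_{Go} = 72.5 + 0.25p_{Hop}.
Similarly p_{Hop} = 70 + 0.25p_{Go}.
Plugging p_{Hop} into Go's best response: p_{Go} = 72.5 + 0.25(70 + 0.25p_{Go}) ⇒ 0.9375p_{Go} = 90, so p_{Go} = 96.
Then p_{Hop} = 70 + 0.25·96 = 94.
q_{Go} = 214 − 2·96 + 94 = 116.
Profit = (96 − 38)·116 = 6728.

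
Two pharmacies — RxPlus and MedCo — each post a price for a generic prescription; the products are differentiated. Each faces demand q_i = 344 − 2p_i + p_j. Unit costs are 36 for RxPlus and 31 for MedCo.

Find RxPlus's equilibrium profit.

20808

RxPlus's profit: π = (p_{RxPlus} − 36)(344 − 2p_{RxPlus} + p_{MedCo}).
∂π/∂p_{RxPlus} = 416 − 4p_{RxPlus} + p_{MedCo} = 0 ⇒ p_{RxPlus} = 104 + 0.25p_{MedCo}.
Similarly p_{MedCo} = 101.5 + 0.25p_{RxPlus}.
Plugging p_{MedCo} into RxPlus's best response: p_{RxPlus} = 104 + 0.25(101.5 + 0.25p_{RxPlus}) ⇒ 0.9375p_{RxPlus} = 129.375, so p_{RxPlus} = 138.
Then p_{MedCo} = 101.5 + 0.25·138 = 136.
q_{RxPlus} = 344 − 2·138 + 136 = 204.
Profit = (138 − 36)·204 = 20808.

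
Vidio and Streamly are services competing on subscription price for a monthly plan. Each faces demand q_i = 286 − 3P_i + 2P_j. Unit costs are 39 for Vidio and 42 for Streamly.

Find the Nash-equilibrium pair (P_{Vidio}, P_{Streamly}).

Vidio's profit: π = (P_{Vidio} − 39)(286 − 3P_{Vidio} + 2P_{Streamly}).
∂π/∂P_{Vidio} = 403 − 6P_{Vidio} + 2P_{Streamly} = 0 ⇒ P_{Vidio} = 403/6 + (1/3)P_{Streamly}.
Similarly P_{Streamly} = 206/3 + (1/3)P_{Vidio}.
Plugging P_{Streamly} into Vidio's best response: P_{Vidio} = 403/6 + (1/3)(206/3 + (1/3)P_{Vidio}) ⇒ (8/9)P_{Vidio} = 1621/18, so P_{Vidio} = 101.3125.
Then P_{Streamly} = 206/3 + (1/3)·101.3125 = 102.4375.

101.3125, 102.4375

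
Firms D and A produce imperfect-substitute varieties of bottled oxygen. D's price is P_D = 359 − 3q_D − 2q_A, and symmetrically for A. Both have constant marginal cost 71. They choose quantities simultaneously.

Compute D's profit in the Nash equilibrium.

Firm D's profit: π = q_D(359 − 3q_D − 2q_A) − 71q_D.
∂π/∂q_D = 288 − 6q_D − 2q_A = 0 ⇒ q_D = 48 − (1/3)q_A.
Setting q_D = q_A in the reaction function: q_D = 48 − (1/3)q_D, so q_D = 48 / (4/3) = 36.
P_D = 359 − 3·36 − 2·36 = 179.
Profit = (179 − 71)·36 = 3888.

3888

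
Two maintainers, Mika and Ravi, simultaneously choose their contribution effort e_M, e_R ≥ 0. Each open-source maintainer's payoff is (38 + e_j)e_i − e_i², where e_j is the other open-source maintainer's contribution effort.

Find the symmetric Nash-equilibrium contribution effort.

Mika's payoff is (38 + e_R)e_M − e_M².
∂π/∂e_M = 38 + e_R − 2e_M = 0, so e_M = 19 + 0.5e_R.
The game is symmetric, so in equilibrium e_R = e_M: the reaction function gives 0.5e_M = 19, hence e_M = 38.

38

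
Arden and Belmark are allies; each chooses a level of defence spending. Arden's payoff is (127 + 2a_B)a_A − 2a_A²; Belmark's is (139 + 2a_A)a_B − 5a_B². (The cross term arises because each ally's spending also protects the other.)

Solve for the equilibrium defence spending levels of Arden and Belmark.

43, 22.5

Expanding Arden's payoff: 127a_A + 2a_Ba_A − 2a_A².
∂π/∂a_A = 127 + 2a_B − 4a_A = 0, so a_A = 31.75 + 0.5a_B.
Likewise for Belmark: a_B = 13.9 + 0.2a_A.
Solving the two reaction functions simultaneously: (1 − (0.5)(0.2))a_A = 31.75 + 0.5·13.9, so 0.9a_A = 38.7 and a_A = 43.
Then a_B = 13.9 + 0.2·43 = 22.5.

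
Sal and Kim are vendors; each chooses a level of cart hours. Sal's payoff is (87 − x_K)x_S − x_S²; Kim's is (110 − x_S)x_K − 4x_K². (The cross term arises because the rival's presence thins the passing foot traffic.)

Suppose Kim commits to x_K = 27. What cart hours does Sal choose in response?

30

Expanding Sal's payoff: 87x_S − x_Kx_S − x_S².
∂π/∂x_S = 87 − x_K − 2x_S = 0, so x_S = 43.5 − 0.5x_K.
At x_K = 27: x_S = 43.5 − 0.5·27 = 30.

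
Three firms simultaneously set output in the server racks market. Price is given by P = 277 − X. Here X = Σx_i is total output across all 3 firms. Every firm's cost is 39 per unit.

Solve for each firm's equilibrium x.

59.5

A representative firm's profit is π_i = x_i(277 − X) − 39x_i, with X = x_i + Σ_{j≠i} x_j.
First-order condition: 238 − 2x_i − Σ_{j≠i} x_j = 0.
In a symmetric equilibrium every firm chooses the same x, so Σ_{j≠i} x_j = 2x. The condition becomes 238 − 4x = 0, giving x = 238/4 = 59.5.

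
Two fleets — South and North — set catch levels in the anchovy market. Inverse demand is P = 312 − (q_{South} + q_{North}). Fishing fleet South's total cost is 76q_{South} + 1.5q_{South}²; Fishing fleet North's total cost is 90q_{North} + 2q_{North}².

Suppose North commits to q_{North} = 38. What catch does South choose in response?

Fishing fleet South's profit: π = q_{South}(312 − (q_{South} + q_{North})) − 76q_{South} − 1.5q_{South}².
∂π/∂q_{South} = 236 − 5q_{South} − q_{North} = 0, so q_{South} = 47.2 − 0.2q_{North}.
At q_{North} = 38: q_{South} = 47.2 − 0.2·38 = 39.6.

39.6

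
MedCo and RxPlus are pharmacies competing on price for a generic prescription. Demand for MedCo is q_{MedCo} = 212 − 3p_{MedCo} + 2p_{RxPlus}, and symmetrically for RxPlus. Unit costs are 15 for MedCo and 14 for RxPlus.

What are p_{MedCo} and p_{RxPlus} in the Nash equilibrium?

MedCo's profit: π = (p_{MedCo} − 15)(212 − 3p_{MedCo} + 2p_{RxPlus}).
∂π/∂p_{MedCo} = 257 − 6p_{MedCo} + 2p_{RxPlus} = 0 ⇒ p_{MedCo} = 257/6 + (1/3)p_{RxPlus}.
Similarly p_{RxPlus} = 127/3 + (1/3)p_{MedCo}.
Solving the two reaction functions simultaneously: (1 − (1/3)(1/3))p_{MedCo} = 257/6 + (1/3)·(127/3), so (8/9)p_{MedCo} = 1025/18 and p_{MedCo} = 64.0625.
Then p_{RxPlus} = 127/3 + (1/3)·64.0625 = 63.6875.

64.0625, 63.6875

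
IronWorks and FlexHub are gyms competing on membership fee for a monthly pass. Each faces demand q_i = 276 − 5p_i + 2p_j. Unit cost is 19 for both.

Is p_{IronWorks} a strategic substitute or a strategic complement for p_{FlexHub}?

strategic complements

IronWorks's profit: π = (p_{IronWorks} − 19)(276 − 5p_{IronWorks} + 2p_{FlexHub}).
∂π/∂p_{IronWorks} = 371 − 10p_{IronWorks} + 2p_{FlexHub} = 0 ⇒ p_{IronWorks} = 37.1 + 0.2p_{FlexHub}.
The best-response slope dp_{IronWorks}/dp_{FlexHub} = 0.2 > 0: the reaction function is upward-sloping, so the choices are strategic complements.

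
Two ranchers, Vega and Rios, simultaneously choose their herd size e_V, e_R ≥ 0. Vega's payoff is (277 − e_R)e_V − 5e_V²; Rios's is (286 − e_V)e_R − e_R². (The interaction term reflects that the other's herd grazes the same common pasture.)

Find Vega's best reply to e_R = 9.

Expanding Vega's payoff: 277e_V − e_Re_V − 5e_V².
∂π/∂e_V = 277 − e_R − 10e_V = 0, so e_V = 27.7 − 0.1e_R.
At e_R = 9: e_V = 27.7 − 0.1·9 = 26.8.

26.8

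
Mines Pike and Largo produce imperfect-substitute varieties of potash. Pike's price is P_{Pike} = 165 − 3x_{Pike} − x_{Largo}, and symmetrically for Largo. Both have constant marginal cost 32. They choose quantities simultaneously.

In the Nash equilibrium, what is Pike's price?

89

Mine Pike's profit: π = x_{Pike}(165 − 3x_{Pike} − x_{Largo}) − 32x_{Pike}.
∂π/∂x_{Pike} = 133 − 6x_{Pike} − x_{Largo} = 0 ⇒ x_{Pike} = 133/6 − (1/6)x_{Largo}.
By symmetry x_{Largo} = x_{Pike}; substituting into the reaction function, (7/6)x_{Pike} = 133/6 and x_{Pike} = 19.
P_{Pike} = 165 − 3·19 − 19 = 89.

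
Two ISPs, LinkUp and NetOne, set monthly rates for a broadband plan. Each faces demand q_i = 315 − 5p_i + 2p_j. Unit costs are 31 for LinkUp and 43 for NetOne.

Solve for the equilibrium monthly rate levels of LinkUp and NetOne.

LinkUp's profit: π = (p_{LinkUp} − 31)(315 − 5p_{LinkUp} + 2p_{NetOne}).
∂π/∂p_{LinkUp} = 470 − 10p_{LinkUp} + 2p_{NetOne} = 0 ⇒ p_{LinkUp} = 47 + 0.2p_{NetOne}.
Similarly p_{NetOne} = 53 + 0.2p_{LinkUp}.
Substituting the second reaction function into the first: p_{LinkUp} = 47 + 0.2(53 + 0.2p_{LinkUp}), which gives 0.96p_{LinkUp} = 57.6 ⇒ p_{LinkUp} = 60.
Then p_{NetOne} = 53 + 0.2·60 = 65.

60, 65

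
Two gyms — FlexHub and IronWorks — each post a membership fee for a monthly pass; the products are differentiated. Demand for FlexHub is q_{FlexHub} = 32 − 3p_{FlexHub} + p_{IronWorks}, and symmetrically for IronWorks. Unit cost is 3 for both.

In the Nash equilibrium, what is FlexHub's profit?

81.12

FlexHub's profit: π = (p_{FlexHub} − 3)(32 − 3p_{FlexHub} + p_{IronWorks}).
∂π/∂p_{FlexHub} = 41 − 6p_{FlexHub} + p_{IronWorks} = 0 ⇒ p_{FlexHub} = 41/6 + (1/6)p_{IronWorks}.
Setting p_{FlexHub} = p_{IronWorks} in the reaction function: p_{FlexHub} = 41/6 + (1/6)p_{FlexHub}, so p_{FlexHub} = (41/6) / (5/6) = 8.2.
q_{FlexHub} = 32 − 3·8.2 + 8.2 = 15.6.
Profit = (8.2 − 3)·15.6 = 81.12.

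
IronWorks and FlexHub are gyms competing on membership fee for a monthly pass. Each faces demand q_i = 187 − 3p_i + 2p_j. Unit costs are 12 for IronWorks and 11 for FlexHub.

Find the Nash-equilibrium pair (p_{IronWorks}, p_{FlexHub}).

IronWorks's profit: π = (p_{IronWorks} − 12)(187 − 3p_{IronWorks} + 2p_{FlexHub}).
∂π/∂p_{IronWorks} = 223 − 6p_{IronWorks} + 2p_{FlexHub} = 0 ⇒ p_{IronWorks} = 223/6 + (1/3)p_{FlexHub}.
Similarly p_{FlexHub} = 110/3 + (1/3)p_{IronWorks}.
Plugging p_{FlexHub} into IronWorks's best response: p_{IronWorks} = 223/6 + (1/3)(110/3 + (1/3)p_{IronWorks}) ⇒ (8/9)p_{IronWorks} = 889/18, so p_{IronWorks} = 55.5625.
Then p_{FlexHub} = 110/3 + (1/3)·55.5625 = 55.1875.

55.5625, 55.1875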